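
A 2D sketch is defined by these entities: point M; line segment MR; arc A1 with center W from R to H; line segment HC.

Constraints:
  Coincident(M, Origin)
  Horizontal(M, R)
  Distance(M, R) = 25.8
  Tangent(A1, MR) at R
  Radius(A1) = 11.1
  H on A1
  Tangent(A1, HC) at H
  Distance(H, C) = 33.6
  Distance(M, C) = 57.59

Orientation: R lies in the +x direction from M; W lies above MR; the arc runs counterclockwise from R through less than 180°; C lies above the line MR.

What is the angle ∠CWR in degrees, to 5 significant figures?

163.36°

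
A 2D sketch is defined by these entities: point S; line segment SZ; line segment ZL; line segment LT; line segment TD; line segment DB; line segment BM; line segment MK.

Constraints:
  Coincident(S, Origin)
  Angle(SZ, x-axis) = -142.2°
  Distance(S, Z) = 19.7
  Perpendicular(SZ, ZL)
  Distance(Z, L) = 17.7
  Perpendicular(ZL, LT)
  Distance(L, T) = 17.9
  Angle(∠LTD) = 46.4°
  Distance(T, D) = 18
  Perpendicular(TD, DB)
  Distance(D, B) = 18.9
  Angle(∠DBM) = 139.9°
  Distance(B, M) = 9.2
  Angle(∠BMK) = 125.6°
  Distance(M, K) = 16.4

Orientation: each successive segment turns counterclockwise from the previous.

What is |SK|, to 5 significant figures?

41.322

∠DBM = 139.9° gives BM at -58.500° from the x-axis; with |BM| = 9.2, M = (-6.3907, -38.929). ∠BMK = 125.6° gives MK at -4.1000° from the x-axis; with |MK| = 16.4, K = (9.9674, -40.102). Then |SK| = |K − S| = 41.322.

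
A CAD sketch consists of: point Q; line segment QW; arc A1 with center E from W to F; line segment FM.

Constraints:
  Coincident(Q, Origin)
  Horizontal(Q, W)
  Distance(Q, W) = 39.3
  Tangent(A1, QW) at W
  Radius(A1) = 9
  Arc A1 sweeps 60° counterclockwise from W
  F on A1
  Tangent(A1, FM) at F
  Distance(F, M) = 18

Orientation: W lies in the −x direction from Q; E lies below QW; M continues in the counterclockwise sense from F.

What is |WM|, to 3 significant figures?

26.2

On A1, W sits at bearing 90° from E; a 60° counterclockwise sweep puts F at bearing 150°, so F = E + 9.0·(cos 150°, sin 150°) = (-47.1, -4.50). Tangency of A1 to FM means the radius EF is perpendicular to FM, so FM runs along (−sin 150°, cos 150°); with |FM| = 18.0, M = (-56.1, -20.1). Then |WM| = |M − W| = 26.2.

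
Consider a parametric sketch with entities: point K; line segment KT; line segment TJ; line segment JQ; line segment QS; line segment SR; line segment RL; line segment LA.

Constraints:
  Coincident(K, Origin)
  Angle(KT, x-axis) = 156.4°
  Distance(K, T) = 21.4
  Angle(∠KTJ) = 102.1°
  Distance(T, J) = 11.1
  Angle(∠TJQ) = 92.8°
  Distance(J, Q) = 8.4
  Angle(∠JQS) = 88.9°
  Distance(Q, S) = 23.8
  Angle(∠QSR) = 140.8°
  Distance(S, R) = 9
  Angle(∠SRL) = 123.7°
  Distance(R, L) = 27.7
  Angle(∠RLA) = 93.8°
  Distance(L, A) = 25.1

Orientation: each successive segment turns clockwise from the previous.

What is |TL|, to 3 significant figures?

29.8

K is at the origin; KT runs at 156.4° with length 21.4, so T = (-19.6, 8.57). ∠KTJ = 102.1° gives TJ at 78.5° from the x-axis; with |TJ| = 11.1, J = (-17.4, 19.4). ∠TJQ = 92.8° gives JQ at -8.70° from the x-axis; with |JQ| = 8.4, Q = (-9.09, 18.2). ∠JQS = 88.9° gives QS at -99.8° from the x-axis; with |QS| = 23.8, S = (-13.1, -5.28). ∠QSR = 140.8° gives SR at -139° from the x-axis; with |SR| = 9.0, R = (-19.9, -11.2). ∠SRL = 123.7° gives RL at 165° from the x-axis; with |RL| = 27.7, L = (-46.7, -3.87). Then |TL| = |L − T| = 29.8.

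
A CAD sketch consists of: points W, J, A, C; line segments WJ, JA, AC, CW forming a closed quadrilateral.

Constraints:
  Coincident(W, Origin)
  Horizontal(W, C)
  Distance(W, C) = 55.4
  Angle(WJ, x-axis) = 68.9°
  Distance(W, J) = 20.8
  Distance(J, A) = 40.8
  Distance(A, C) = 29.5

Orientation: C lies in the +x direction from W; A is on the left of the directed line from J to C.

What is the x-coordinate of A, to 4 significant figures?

47.29

Checks: WJ at 68.90° ✓; |JA| = 40.80 ✓; |AC| = 29.50 ✓.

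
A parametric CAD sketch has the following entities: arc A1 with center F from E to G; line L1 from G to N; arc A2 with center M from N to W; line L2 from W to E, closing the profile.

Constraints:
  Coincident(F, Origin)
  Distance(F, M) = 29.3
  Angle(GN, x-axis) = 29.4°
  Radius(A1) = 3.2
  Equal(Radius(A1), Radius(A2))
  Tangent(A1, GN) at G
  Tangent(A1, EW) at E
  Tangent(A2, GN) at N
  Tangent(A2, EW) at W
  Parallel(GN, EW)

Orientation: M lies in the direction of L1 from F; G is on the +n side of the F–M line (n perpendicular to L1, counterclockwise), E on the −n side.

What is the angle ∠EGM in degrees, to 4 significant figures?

83.77°

The slot axis is L1's direction at 29.4°, so u = (cos 29.4°, sin 29.4°) = (0.8712, 0.4909) and n = (−sin 29.4°, cos 29.4°) = (-0.4909, 0.8712). F is at the origin and M lies 29.3 along u from F, so M = 29.3·u = (25.53, 14.38). Tangency of A1 to both parallel lines with radius 3.2 puts G and E at F ± 3.2·n: G = (-1.571, 2.788), E = (1.571, -2.788). Then cos ∠EGM = GE·GM / (|GE||GM|), giving 83.77°.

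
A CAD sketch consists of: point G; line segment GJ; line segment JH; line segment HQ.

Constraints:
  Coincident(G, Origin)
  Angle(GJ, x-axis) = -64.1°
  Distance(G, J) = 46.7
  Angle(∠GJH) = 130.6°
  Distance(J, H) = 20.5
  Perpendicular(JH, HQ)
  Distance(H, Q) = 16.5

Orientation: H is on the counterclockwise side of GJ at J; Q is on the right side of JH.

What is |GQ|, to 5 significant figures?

72.729

G is at the origin; GJ runs at -64.1° with length 46.7, so J = 46.7·(cos -64.1°, sin -64.1°) = (20.399, -42.009). ∠GJH = 130.6°, so JH runs at -64.1° + (180° − 130.6°) = -14.700° from the x-axis; with |JH| = 20.5, H = J + 20.5·(cos -14.700°, sin -14.700°) = (40.228, -47.211). JH ⟂ HQ; with |HQ| = 16.5 on the right of JH, Q = H + 16.5·(-0.25376, -0.96727) = (36.041, -63.171). Then |GQ| = |Q − G| = 72.729.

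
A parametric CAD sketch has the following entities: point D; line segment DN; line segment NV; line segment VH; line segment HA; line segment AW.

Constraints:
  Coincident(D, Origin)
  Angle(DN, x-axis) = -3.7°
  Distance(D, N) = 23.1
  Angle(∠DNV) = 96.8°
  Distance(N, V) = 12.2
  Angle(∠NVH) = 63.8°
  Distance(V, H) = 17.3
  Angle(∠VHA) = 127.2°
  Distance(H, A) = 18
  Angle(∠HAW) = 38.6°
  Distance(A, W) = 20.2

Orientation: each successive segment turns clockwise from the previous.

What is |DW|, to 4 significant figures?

19.55

D is at the origin; DN runs at -3.7° with length 23.1, so N = (23.05, -1.491). ∠DNV = 96.8° gives NV at -86.90° from the x-axis; with |NV| = 12.2, V = (23.71, -13.67). ∠NVH = 63.8° gives VH at 156.9° from the x-axis; with |VH| = 17.3, H = (7.799, -6.885). ∠VHA = 127.2° gives HA at 104.1° from the x-axis; with |HA| = 18.0, A = (3.414, 10.57). ∠HAW = 38.6° gives AW at -37.30° from the x-axis; with |AW| = 20.2, W = (19.48, -1.669). Then |DW| = |W − D| = 19.55.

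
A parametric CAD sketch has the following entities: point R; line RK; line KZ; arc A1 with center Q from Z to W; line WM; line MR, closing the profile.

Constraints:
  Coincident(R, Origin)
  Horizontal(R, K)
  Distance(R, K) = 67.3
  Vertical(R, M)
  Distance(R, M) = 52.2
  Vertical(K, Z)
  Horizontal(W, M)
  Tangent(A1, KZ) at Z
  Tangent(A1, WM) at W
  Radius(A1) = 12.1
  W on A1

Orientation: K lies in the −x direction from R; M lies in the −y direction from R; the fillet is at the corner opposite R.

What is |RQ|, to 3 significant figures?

68.2

R is at the origin; RK is horizontal with |RK| = 67.3 and K on the −x side, so K = (-67.3, 0.00). R and M share the same x with |RM| = 52.2 and M on the −y side, so M = (0.00, -52.2). The virtual corner opposite R is at (-67.3, -52.2). Since A1 is tangent to KZ there, QZ ⟂ KZ and the tangent condition forces QW to be normal to WM, with radius 12.1, so the center Q sits 12.1 in from both sides at Q = (-55.2, -40.1). Then |RQ| = |Q − R| = 68.2.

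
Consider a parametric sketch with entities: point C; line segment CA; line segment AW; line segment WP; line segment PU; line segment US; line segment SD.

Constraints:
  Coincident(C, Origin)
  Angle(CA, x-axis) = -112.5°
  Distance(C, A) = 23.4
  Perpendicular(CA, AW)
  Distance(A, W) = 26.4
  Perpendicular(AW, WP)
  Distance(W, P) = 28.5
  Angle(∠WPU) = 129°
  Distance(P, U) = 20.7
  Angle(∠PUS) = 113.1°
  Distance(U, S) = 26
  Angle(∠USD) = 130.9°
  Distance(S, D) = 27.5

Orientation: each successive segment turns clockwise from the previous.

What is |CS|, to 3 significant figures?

14.0

∠WPU = 129.0° gives PU at 16.5° from the x-axis; with |PU| = 20.7, U = (-2.59, 20.7). ∠PUS = 113.1° gives US at -50.4° from the x-axis; with |US| = 26.0, S = (14.0, 0.660). Then |CS| = |S − C| = 14.0.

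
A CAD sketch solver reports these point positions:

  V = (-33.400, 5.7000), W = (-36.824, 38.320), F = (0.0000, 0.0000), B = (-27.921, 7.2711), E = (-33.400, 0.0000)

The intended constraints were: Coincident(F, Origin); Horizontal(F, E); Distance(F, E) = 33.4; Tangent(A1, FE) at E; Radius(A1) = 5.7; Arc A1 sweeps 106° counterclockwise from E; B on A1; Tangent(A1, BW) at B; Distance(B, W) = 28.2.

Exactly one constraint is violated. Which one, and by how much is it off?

Distance(B, W) = 28.2 — off by 4.10.

F = (0.00, 0.00) ✓; F.y = 0.00, E.y = 0.00 ✓; |FE| = 33.40 ✓; ∠(VE, EF) = 90.00° ✓; |VE| = 5.700 ✓; bearing(V→B) − bearing(V→E) = 106.0° ✓; |VB| = 5.700 ✓; ∠(VB, BW) = 90.00° ✓; |BW| = 32.30 ✗.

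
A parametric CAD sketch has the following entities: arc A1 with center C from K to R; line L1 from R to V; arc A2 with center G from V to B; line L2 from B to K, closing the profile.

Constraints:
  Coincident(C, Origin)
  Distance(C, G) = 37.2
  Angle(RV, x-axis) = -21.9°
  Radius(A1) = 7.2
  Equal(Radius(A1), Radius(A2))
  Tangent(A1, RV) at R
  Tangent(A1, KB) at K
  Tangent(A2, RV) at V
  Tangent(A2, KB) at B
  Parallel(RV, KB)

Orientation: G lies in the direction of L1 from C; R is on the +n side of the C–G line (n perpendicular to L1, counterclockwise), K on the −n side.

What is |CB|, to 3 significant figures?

37.9

Tangency of A1 to both parallel lines with radius 7.2 puts R and K at C ± 7.2·n: R = (2.69, 6.68), K = (-2.69, -6.68). Equal radii place V and B the same way about G: V = G + 7.2·n = (37.2, -7.19), B = G − 7.2·n = (31.8, -20.6). Then |CB| = |B − C| = 37.9.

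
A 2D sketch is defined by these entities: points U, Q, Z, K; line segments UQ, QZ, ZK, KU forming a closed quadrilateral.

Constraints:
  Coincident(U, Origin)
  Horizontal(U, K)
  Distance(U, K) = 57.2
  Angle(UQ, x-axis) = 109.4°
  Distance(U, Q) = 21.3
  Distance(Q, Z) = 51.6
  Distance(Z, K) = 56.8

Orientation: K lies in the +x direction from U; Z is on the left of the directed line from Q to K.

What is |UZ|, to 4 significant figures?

61.72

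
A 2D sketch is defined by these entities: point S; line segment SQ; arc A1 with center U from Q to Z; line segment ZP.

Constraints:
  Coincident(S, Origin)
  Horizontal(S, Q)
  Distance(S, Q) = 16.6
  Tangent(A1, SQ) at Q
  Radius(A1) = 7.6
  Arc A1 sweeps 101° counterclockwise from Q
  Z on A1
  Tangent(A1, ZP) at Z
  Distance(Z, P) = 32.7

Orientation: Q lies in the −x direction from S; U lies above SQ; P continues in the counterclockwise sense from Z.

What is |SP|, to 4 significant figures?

43.93

S is at the origin; S and Q share the same y with |SQ| = 16.6 and Q on the −x side, so Q = (-16.60, 0.000). Tangency of A1 to SQ means the radius UQ is perpendicular to SQ, so U = Q + (0, 7.6) = (-16.60, 7.600). On A1, Q sits at bearing -90° from U; a 101° counterclockwise sweep puts Z at bearing 11°, so Z = U + 7.6·(cos 11°, sin 11°) = (-9.140, 9.050). A1 meets ZP tangentially, so UZ is at right angles to ZP, so ZP runs along (−sin 11°, cos 11°); with |ZP| = 32.7, P = (-15.38, 41.15). Then |SP| = |P − S| = 43.93.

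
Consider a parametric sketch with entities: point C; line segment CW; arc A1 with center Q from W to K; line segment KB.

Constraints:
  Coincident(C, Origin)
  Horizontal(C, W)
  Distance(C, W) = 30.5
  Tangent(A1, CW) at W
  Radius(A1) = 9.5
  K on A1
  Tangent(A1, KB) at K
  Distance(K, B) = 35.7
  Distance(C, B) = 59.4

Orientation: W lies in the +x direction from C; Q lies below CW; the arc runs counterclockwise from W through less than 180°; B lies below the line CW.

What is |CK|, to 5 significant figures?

25.946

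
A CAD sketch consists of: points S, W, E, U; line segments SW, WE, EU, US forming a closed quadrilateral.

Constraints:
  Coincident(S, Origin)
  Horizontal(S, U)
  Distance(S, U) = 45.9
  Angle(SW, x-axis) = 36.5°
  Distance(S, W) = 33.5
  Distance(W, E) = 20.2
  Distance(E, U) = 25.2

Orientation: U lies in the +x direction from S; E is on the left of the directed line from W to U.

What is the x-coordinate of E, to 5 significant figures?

46.430

Checks: |WE| = 20.20 ✓; |EU| = 25.20 ✓.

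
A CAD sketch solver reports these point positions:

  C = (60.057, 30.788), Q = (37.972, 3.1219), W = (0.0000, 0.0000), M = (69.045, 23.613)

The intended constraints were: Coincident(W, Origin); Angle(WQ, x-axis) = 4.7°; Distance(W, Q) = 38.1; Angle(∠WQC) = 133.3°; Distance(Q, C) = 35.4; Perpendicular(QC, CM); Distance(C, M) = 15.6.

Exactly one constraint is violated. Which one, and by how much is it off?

Distance(C, M) = 15.6 — off by 4.10.

W = (0.00, 0.00) ✓; WQ at 4.700° ✓; |WQ| = 38.10 ✓; ∠WQC = 133.3° ✓; |QC| = 35.40 ✓; ∠(QC, CM) = 90.00° ✓; |CM| = 11.50 ✗.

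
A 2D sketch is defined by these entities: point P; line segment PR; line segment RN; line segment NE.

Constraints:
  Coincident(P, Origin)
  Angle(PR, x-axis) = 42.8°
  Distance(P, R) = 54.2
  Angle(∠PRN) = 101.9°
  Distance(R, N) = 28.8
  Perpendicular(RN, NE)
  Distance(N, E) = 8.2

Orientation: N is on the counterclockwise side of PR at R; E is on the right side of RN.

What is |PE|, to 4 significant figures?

73.13

P is at the origin; PR runs at 42.8° with length 54.2, so R = 54.2·(cos 42.8°, sin 42.8°) = (39.77, 36.83). ∠PRN = 101.9°, so RN runs at 42.8° + (180° − 101.9°) = 120.9° from the x-axis; with |RN| = 28.8, N = R + 28.8·(cos 120.9°, sin 120.9°) = (24.98, 61.54). The perpendicularity gives NE at right angles to RN; with |NE| = 8.2 on the right of RN, E = N + 8.2·(0.8581, 0.5135) = (32.01, 65.75). Then |PE| = |E − P| = 73.13.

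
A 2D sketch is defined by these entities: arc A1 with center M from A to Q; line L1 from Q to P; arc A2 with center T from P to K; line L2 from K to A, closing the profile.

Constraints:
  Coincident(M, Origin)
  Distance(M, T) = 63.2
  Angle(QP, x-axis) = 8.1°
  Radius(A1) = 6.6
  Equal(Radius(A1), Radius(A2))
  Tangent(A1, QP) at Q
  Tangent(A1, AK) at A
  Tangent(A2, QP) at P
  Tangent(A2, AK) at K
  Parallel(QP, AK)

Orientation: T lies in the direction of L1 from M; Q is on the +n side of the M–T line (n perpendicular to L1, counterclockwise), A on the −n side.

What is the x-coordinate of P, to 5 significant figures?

61.640

Tangency of A1 to both parallel lines with radius 6.6 puts Q and A at M ± 6.6·n: Q = (-0.92995, 6.5342), A = (0.92995, -6.5342). Equal radii place P and K the same way about T: P = T + 6.6·n = (61.640, 15.439), K = T − 6.6·n = (63.499, 2.3708). So P.x = 61.640.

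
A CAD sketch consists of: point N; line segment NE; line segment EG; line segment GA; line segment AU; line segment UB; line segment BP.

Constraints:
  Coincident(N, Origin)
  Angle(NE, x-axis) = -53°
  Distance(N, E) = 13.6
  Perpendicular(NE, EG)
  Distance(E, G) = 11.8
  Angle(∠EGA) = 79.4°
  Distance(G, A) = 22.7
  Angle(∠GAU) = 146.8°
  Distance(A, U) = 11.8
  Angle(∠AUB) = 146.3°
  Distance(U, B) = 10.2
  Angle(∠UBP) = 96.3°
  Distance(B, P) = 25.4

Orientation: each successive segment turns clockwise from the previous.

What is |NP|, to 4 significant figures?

19.25

N is at the origin; NE runs at -53.0° with length 13.6, so E = (8.185, -10.86). NE ⟂ EG, so EG runs at -143.0°; with |EG| = 11.8, G = (-1.239, -17.96). ∠EGA = 79.4° gives GA at 116.4° from the x-axis; with |GA| = 22.7, A = (-11.33, 2.370). ∠GAU = 146.8° gives AU at 83.20° from the x-axis; with |AU| = 11.8, U = (-9.935, 14.09). ∠AUB = 146.3° gives UB at 49.50° from the x-axis; with |UB| = 10.2, B = (-3.311, 21.84). ∠UBP = 96.3° gives BP at -34.20° from the x-axis; with |BP| = 25.4, P = (17.70, 7.566). Then |NP| = |P − N| = 19.25.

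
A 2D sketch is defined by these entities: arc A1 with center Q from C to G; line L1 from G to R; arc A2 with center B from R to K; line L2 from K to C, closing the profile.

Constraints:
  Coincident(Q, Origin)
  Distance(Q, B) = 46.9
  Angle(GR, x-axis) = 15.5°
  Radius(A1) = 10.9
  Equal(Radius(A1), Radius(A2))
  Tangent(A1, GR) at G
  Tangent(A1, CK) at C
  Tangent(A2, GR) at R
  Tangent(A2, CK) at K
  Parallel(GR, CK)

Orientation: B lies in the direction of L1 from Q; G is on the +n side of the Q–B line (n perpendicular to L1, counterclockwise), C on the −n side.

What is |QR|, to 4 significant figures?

48.15

Tangency of A1 to both parallel lines with radius 10.9 puts G and C at Q ± 10.9·n: G = (-2.913, 10.50), C = (2.913, -10.50). Equal radii place R and K the same way about B: R = B + 10.9·n = (42.28, 23.04), K = B − 10.9·n = (48.11, 2.030). Then |QR| = |R − Q| = 48.15.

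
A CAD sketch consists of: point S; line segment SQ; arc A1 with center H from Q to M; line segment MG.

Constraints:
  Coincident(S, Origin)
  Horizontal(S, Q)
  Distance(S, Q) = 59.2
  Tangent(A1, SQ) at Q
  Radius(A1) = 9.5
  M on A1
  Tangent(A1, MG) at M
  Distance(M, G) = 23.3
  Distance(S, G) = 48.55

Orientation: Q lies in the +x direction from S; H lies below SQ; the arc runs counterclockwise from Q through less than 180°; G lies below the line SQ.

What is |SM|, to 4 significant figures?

50.90

Checks: |HM| = 9.500 ✓; ∠(HM, MG) = 90.00° ✓; |MG| = 23.30 ✓; |SG| = 48.55 ✓.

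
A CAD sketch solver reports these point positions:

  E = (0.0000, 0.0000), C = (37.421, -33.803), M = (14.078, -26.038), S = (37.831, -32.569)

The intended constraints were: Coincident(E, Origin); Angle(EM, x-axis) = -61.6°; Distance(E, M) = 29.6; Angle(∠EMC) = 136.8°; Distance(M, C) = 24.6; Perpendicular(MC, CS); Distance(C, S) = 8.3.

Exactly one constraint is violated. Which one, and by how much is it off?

Distance(C, S) = 8.3 — off by 7.00.

E = (0.00, 0.00) ✓; EM at -61.60° ✓; |EM| = 29.60 ✓; ∠EMC = 136.8° ✓; |MC| = 24.60 ✓; ∠(MC, CS) = 90.02° ✓; |CS| = 1.300 ✗.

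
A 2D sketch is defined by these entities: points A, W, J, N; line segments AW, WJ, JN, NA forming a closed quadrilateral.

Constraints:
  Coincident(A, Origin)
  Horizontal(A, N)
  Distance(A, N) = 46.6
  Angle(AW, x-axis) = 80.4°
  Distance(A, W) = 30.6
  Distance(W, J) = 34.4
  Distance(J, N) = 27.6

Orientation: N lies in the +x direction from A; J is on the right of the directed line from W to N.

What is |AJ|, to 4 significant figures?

19.07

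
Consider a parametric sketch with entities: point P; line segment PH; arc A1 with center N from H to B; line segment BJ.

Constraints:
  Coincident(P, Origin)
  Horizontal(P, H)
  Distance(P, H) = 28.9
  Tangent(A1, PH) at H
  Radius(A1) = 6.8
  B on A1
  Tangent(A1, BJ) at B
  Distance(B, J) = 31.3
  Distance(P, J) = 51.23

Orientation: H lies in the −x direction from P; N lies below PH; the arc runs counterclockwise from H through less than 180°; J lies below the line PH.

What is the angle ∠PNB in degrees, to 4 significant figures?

170.1°

Checks: |NB| = 6.800 ✓; ∠(NB, BJ) = 90.00° ✓; |BJ| = 31.30 ✓; |PJ| = 51.23 ✓.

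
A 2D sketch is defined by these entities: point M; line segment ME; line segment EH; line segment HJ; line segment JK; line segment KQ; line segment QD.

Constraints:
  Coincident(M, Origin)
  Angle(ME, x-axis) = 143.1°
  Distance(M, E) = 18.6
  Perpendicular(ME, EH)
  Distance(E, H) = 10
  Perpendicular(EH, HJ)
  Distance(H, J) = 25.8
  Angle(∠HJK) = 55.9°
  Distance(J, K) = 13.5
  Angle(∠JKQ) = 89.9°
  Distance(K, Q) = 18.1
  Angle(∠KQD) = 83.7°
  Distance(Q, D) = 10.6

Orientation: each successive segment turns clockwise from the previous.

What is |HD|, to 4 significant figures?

12.36

M is at the origin; ME runs at 143.1° with length 18.6, so E = (-14.87, 11.17). ME ⟂ EH, so EH runs at 53.10°; with |EH| = 10.0, H = (-8.870, 19.16). EH is perpendicular to HJ, so HJ runs at -36.90°; with |HJ| = 25.8, J = (11.76, 3.674). ∠HJK = 55.9° gives JK at -161.0° from the x-axis; with |JK| = 13.5, K = (-1.003, -0.7213). ∠JKQ = 89.9° gives KQ at 108.9° from the x-axis; with |KQ| = 18.1, Q = (-6.865, 16.40). ∠KQD = 83.7° gives QD at 12.60° from the x-axis; with |QD| = 10.6, D = (3.479, 18.72). Then |HD| = |D − H| = 12.36.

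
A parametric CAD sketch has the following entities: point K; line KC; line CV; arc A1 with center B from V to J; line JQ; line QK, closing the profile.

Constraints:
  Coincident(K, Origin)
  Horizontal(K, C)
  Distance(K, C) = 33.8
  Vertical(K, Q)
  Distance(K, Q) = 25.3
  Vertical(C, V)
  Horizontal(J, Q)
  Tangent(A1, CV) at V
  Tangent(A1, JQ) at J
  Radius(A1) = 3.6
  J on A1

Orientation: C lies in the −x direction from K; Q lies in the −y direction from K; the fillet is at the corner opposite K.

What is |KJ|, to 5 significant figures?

39.397

K is at the origin; K and C share the same y with |KC| = 33.8 and C on the −x side, so C = (-33.800, 0.0000). KQ is vertical with |KQ| = 25.3 and Q on the −y side, so Q = (0.0000, -25.300). The virtual corner opposite K is at (-33.800, -25.300). Tangency of A1 to CV means the radius BV is perpendicular to CV and since A1 is tangent to JQ there, BJ ⟂ JQ, with radius 3.6, so the center B sits 3.6 in from both sides at B = (-30.200, -21.700). That places the tangent points at V = (-33.800, -21.700) on CV and J = (-30.200, -25.300) on JQ. Then |KJ| = |J − K| = 39.397.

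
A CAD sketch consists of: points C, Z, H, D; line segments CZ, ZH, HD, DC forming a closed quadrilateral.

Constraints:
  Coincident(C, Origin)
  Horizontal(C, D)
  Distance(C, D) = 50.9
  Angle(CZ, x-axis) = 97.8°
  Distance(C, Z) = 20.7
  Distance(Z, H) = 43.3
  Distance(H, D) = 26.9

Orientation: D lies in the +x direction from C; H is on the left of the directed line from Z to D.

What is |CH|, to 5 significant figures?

47.264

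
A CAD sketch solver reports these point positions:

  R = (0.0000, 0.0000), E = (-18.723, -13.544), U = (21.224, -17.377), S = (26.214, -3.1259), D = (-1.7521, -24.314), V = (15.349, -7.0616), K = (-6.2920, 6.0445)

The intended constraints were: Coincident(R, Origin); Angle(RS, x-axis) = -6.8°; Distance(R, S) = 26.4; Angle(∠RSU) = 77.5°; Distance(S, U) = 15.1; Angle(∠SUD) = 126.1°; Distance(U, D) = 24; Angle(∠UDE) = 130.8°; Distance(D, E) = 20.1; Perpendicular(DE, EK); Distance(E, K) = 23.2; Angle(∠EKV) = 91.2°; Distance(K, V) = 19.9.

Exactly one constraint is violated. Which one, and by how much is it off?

Distance(K, V) = 19.9 — off by 5.40.

R = (0.00, 0.00) ✓; RS at -6.800° ✓; |RS| = 26.40 ✓; ∠RSU = 77.50° ✓; |SU| = 15.10 ✓; ∠SUD = 126.1° ✓; |UD| = 24.00 ✓; ∠UDE = 130.8° ✓; |DE| = 20.10 ✓; ∠(DE, EK) = 90.00° ✓; |EK| = 23.20 ✓; ∠EKV = 91.20° ✓; |KV| = 25.30 ✗.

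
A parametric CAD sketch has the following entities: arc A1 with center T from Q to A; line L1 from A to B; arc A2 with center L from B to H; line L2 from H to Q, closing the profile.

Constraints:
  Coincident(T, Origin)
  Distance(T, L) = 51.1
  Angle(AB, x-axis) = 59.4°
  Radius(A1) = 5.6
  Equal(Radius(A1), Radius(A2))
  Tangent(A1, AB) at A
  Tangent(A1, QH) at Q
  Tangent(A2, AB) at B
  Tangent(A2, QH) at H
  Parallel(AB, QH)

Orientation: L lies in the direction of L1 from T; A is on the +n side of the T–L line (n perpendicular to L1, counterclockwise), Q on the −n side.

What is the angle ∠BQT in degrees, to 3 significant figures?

77.6°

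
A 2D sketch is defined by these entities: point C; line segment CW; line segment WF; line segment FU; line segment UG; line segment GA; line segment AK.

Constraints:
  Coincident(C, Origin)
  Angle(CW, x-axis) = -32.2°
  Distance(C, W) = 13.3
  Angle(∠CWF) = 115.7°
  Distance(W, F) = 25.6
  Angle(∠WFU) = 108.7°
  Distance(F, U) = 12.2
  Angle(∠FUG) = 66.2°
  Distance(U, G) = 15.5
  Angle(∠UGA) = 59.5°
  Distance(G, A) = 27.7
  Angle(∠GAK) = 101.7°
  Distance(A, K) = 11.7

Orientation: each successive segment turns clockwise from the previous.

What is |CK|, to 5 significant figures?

50.607

∠UGA = 59.5° gives GA at -42.100° from the x-axis; with |GA| = 27.7, A = (20.101, -38.488). ∠GAK = 101.7° gives AK at -120.40° from the x-axis; with |AK| = 11.7, K = (14.181, -48.580). Then |CK| = |K − C| = 50.607.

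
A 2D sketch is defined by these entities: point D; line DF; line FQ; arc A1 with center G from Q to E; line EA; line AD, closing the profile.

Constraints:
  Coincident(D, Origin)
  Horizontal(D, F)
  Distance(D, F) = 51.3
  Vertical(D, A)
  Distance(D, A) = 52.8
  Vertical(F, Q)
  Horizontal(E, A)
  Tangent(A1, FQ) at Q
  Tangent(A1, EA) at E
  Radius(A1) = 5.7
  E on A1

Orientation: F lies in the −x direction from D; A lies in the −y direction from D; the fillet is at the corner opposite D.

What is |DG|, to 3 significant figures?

65.6

D is at the origin; D and F share the same y with |DF| = 51.3 and F on the −x side, so F = (-51.3, 0.00). D and A share the same x with |DA| = 52.8 and A on the −y side, so A = (0.00, -52.8). The virtual corner opposite D is at (-51.3, -52.8). Tangency of A1 to FQ means the radius GQ is perpendicular to FQ and the tangent condition forces GE to be normal to EA, with radius 5.7, so the center G sits 5.7 in from both sides at G = (-45.6, -47.1). Then |DG| = |G − D| = 65.6.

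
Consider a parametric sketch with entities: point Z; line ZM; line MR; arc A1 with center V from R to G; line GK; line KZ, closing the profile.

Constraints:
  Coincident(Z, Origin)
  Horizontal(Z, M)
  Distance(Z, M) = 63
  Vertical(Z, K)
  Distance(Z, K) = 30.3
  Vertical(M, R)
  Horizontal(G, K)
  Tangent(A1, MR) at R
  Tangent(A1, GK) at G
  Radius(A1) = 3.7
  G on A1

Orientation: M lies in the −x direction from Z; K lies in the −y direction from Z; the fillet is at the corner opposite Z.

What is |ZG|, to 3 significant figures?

66.6

The virtual corner opposite Z is at (-63.0, -30.3). Tangency of A1 to MR means the radius VR is perpendicular to MR and A1 meets GK tangentially, so VG is at right angles to GK, with radius 3.7, so the center V sits 3.7 in from both sides at V = (-59.3, -26.6). That places the tangent points at R = (-63.0, -26.6) on MR and G = (-59.3, -30.3) on GK. Then |ZG| = |G − Z| = 66.6.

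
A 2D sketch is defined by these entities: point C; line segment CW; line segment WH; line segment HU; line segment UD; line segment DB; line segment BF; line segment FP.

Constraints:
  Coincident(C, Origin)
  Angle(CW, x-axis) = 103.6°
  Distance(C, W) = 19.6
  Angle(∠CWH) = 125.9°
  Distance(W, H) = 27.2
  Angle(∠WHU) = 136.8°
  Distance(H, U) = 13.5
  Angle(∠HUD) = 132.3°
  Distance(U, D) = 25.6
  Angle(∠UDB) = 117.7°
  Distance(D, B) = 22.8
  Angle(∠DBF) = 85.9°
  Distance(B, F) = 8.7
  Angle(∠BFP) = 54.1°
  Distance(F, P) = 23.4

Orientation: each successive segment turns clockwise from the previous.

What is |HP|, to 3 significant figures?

43.3

C is at the origin; CW runs at 103.6° with length 19.6, so W = (-4.61, 19.1). ∠CWH = 125.9° gives WH at 49.5° from the x-axis; with |WH| = 27.2, H = (13.1, 39.7). ∠WHU = 136.8° gives HU at 6.30° from the x-axis; with |HU| = 13.5, U = (26.5, 41.2). ∠HUD = 132.3° gives UD at -41.4° from the x-axis; with |UD| = 25.6, D = (45.7, 24.3). ∠UDB = 117.7° gives DB at -104° from the x-axis; with |DB| = 22.8, B = (40.3, 2.13). ∠DBF = 85.9° gives BF at 162° from the x-axis; with |BF| = 8.7, F = (32.0, 4.79). ∠BFP = 54.1° gives FP at 36.3° from the x-axis; with |FP| = 23.4, P = (50.9, 18.6). Then |HP| = |P − H| = 43.3.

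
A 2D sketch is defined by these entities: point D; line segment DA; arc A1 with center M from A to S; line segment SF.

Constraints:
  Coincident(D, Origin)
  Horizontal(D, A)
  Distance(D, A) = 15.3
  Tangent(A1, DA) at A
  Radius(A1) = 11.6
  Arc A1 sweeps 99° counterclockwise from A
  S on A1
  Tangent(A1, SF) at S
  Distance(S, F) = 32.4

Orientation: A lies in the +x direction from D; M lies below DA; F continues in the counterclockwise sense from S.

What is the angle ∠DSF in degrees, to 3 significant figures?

173°

D is at the origin; D and A share the same y with |DA| = 15.3 and A on the +x side, so A = (15.3, 0.00). Tangency of A1 to DA means the radius MA is perpendicular to DA, so M = A + (0, -11.6) = (15.3, -11.6). On A1, A sits at bearing 90° from M; a 99° counterclockwise sweep puts S at bearing 189°, so S = M + 11.6·(cos 189°, sin 189°) = (3.84, -13.4). The tangent condition forces MS to be normal to SF, so SF runs along (−sin 189°, cos 189°); with |SF| = 32.4, F = (8.91, -45.4). Then cos ∠DSF = SD·SF / (|SD||SF|), giving 173°.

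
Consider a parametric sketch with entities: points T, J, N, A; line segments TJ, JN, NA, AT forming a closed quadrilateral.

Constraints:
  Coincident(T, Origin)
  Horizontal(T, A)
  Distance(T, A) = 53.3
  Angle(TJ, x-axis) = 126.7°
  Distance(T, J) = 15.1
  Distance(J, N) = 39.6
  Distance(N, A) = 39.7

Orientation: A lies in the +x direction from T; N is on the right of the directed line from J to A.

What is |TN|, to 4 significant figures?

24.61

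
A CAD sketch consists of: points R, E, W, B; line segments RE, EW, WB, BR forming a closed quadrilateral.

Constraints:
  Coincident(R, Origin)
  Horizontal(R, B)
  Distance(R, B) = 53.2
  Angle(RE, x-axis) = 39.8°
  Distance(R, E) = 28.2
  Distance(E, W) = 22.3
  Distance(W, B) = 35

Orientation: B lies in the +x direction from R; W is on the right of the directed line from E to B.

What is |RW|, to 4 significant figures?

18.86

R is at the origin; RB is horizontal with |RB| = 53.2 and B in +x, so B = (53.2, 0). RE runs at 39.8° with |RE| = 28.2, so E = (21.67, 18.05). W is determined by |EW| = 22.3 and |WB| = 35.0 together: it lies at the intersection of circle(E, 22.3) and circle(B, 35.0). With |EB| = 36.34, the foot of the radical line on EB is 8.154 from E and the perpendicular offset is √(22.3² − 8.154²) = 20.76. Taking the right-of-EB solution: W = (18.43, -4.013).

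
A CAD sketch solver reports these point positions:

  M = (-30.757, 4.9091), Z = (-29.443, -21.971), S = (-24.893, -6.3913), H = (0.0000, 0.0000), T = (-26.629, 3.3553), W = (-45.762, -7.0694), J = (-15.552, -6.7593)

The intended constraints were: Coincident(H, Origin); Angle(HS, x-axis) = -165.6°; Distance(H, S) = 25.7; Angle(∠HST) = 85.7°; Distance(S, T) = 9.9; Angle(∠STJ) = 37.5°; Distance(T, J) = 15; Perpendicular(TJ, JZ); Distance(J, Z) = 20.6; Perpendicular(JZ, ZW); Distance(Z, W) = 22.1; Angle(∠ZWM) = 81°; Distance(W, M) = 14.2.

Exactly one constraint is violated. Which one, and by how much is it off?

Distance(W, M) = 14.2 — off by 5.00.

H = (0.00, 0.00) ✓; HS at -165.6° ✓; |HS| = 25.70 ✓; ∠HST = 85.70° ✓; |ST| = 9.900 ✓; ∠STJ = 37.50° ✓; |TJ| = 15.00 ✓; ∠(TJ, JZ) = 90.00° ✓; |JZ| = 20.60 ✓; ∠(JZ, ZW) = 90.00° ✓; |ZW| = 22.10 ✓; ∠ZWM = 81.00° ✓; |WM| = 19.20 ✗.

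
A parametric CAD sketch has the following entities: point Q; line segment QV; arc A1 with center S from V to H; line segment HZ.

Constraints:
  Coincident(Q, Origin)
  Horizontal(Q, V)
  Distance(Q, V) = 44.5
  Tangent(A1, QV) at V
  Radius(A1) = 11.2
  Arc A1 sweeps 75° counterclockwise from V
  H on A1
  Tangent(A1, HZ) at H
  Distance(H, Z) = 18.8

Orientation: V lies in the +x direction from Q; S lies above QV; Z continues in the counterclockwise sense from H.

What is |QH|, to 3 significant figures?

55.9

Tangency of A1 to QV means the radius SV is perpendicular to QV, so S = V + (0, 11.2) = (44.5, 11.2). On A1, V sits at bearing -90° from S; a 75° counterclockwise sweep puts H at bearing -15°, so H = S + 11.2·(cos -15°, sin -15°) = (55.3, 8.30). Then |QH| = |H − Q| = 55.9.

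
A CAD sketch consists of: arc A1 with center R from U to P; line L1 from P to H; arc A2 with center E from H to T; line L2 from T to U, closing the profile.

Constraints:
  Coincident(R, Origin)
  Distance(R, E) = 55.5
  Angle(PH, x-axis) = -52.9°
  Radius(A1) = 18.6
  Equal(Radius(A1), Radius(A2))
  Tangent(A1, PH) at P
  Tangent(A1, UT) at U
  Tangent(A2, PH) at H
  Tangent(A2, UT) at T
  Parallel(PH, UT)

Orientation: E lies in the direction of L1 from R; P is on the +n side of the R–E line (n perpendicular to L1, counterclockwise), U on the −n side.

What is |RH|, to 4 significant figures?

58.53

Tangency of A1 to both parallel lines with radius 18.6 puts P and U at R ± 18.6·n: P = (14.84, 11.22), U = (-14.84, -11.22). Equal radii place H and T the same way about E: H = E + 18.6·n = (48.31, -33.05), T = E − 18.6·n = (18.64, -55.49). Then |RH| = |H − R| = 58.53.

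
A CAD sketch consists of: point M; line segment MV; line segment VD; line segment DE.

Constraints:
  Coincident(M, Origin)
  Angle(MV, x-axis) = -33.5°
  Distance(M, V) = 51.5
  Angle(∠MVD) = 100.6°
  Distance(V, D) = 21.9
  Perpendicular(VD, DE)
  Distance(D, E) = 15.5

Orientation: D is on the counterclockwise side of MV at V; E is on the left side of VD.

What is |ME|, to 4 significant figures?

47.09

∠MVD = 100.6°, so VD runs at -33.5° + (180° − 100.6°) = 45.90° from the x-axis; with |VD| = 21.9, D = V + 21.9·(cos 45.90°, sin 45.90°) = (58.19, -12.70). VD is perpendicular to DE; with |DE| = 15.5 on the left of VD, E = D + 15.5·(-0.7181, 0.6959) = (47.05, -1.911). Then |ME| = |E − M| = 47.09.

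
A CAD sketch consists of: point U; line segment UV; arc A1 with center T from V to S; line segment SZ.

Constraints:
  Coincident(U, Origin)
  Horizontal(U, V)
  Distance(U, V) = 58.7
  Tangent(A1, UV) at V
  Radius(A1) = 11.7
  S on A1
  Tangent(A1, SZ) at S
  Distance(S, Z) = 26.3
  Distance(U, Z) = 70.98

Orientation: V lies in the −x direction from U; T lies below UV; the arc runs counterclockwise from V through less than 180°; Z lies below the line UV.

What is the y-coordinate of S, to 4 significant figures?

-16.60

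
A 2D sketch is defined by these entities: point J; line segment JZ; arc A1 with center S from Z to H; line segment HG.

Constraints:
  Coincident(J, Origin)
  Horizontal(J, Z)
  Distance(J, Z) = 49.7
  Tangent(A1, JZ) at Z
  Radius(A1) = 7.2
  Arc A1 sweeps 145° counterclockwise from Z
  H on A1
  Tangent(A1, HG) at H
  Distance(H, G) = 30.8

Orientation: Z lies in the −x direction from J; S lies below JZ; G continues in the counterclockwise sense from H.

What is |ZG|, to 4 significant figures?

37.30

J is at the origin; J and Z share the same y with |JZ| = 49.7 and Z on the −x side, so Z = (-49.70, 0.000). Tangency of A1 to JZ means the radius SZ is perpendicular to JZ, so S = Z + (0, -7.2) = (-49.70, -7.200). On A1, Z sits at bearing 90° from S; a 145° counterclockwise sweep puts H at bearing 235°, so H = S + 7.2·(cos 235°, sin 235°) = (-53.83, -13.10). Since A1 is tangent to HG there, SH ⟂ HG, so HG runs along (−sin 235°, cos 235°); with |HG| = 30.8, G = (-28.60, -30.76). Then |ZG| = |G − Z| = 37.30.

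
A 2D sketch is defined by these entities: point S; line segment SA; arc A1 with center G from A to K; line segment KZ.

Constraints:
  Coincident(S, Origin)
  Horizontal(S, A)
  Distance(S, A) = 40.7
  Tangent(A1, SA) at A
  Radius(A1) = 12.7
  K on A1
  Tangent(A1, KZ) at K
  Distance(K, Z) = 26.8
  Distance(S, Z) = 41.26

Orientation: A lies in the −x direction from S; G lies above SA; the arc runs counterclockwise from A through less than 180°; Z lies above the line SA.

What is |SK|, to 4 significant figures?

29.95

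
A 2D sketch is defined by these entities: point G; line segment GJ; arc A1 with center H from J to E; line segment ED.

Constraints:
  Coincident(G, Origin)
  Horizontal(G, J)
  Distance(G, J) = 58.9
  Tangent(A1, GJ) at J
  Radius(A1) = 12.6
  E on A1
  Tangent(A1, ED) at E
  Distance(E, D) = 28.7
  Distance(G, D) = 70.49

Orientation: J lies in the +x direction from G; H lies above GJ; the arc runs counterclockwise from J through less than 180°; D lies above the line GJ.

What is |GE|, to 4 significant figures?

72.31

Checks: |GJ| = 58.90 ✓; |HE| = 12.60 ✓; ∠(HE, ED) = 90.00° ✓; |ED| = 28.70 ✓; |GD| = 70.49 ✓.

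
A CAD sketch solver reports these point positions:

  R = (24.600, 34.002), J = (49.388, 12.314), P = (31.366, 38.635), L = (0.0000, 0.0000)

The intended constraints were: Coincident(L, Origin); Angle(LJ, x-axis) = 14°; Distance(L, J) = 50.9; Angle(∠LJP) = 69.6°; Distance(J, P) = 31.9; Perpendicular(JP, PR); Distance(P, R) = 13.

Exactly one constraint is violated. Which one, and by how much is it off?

Distance(P, R) = 13 — off by 4.80.

L = (0.00, 0.00) ✓; LJ at 14.00° ✓; |LJ| = 50.90 ✓; ∠LJP = 69.60° ✓; |JP| = 31.90 ✓; ∠(JP, PR) = 90.00° ✓; |PR| = 8.200 ✗.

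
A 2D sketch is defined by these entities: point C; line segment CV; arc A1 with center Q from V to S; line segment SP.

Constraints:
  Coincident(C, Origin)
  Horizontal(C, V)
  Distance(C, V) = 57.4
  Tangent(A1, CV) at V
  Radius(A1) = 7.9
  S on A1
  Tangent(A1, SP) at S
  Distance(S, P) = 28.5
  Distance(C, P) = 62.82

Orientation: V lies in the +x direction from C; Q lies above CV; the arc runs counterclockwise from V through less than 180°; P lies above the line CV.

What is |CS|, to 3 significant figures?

65.4

C is at the origin; C and V share the same y with |CV| = 57.4 and V on the +x side, so V = (57.4, 0.00). The tangent condition forces QV to be normal to CV, so Q = V + (0, 7.9) = (57.4, 7.90). Since QS ⟂ SP (tangency), |QP| = √(7.9² + 28.5²) = 29.6 regardless of where S sits on A1. So P lies on both circle(C, 62.82) and circle(Q, 29.6); the above-CV intersection is P = (50.9, 36.8). S is the foot of the tangent from P: S = (64.4, 11.6).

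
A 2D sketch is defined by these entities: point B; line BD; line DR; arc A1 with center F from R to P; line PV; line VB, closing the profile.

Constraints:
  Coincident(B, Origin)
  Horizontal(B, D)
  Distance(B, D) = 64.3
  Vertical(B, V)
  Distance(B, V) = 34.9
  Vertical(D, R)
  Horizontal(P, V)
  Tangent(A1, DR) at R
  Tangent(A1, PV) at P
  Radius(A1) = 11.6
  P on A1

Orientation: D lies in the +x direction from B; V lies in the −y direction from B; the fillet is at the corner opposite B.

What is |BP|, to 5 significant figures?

63.208

The virtual corner opposite B is at (64.300, -34.900). Since A1 is tangent to DR there, FR ⟂ DR and the tangent condition forces FP to be normal to PV, with radius 11.6, so the center F sits 11.6 in from both sides at F = (52.700, -23.300). That places the tangent points at R = (64.300, -23.300) on DR and P = (52.700, -34.900) on PV. Then |BP| = |P − B| = 63.208.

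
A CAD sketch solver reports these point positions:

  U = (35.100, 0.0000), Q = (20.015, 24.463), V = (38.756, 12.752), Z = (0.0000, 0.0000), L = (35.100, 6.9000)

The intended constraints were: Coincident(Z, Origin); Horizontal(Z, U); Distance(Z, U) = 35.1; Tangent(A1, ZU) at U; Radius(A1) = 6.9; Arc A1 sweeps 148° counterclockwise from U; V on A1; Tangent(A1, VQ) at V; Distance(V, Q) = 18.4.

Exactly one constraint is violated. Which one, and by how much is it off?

Distance(V, Q) = 18.4 — off by 3.70.

Z = (0.00, 0.00) ✓; Z.y = 0.00, U.y = 0.00 ✓; |ZU| = 35.10 ✓; ∠(LU, UZ) = 90.00° ✓; |LU| = 6.900 ✓; bearing(L→V) − bearing(L→U) = 148.0° ✓; |LV| = 6.900 ✓; ∠(LV, VQ) = 90.01° ✓; |VQ| = 22.10 ✗.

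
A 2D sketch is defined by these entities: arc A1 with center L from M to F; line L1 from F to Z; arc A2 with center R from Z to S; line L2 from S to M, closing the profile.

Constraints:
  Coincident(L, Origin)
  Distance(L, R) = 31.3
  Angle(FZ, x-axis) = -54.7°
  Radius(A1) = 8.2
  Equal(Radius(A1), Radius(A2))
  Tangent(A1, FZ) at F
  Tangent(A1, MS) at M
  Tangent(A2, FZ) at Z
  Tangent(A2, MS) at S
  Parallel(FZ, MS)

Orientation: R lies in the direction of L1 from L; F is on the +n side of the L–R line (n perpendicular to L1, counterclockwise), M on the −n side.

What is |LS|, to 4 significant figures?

32.36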